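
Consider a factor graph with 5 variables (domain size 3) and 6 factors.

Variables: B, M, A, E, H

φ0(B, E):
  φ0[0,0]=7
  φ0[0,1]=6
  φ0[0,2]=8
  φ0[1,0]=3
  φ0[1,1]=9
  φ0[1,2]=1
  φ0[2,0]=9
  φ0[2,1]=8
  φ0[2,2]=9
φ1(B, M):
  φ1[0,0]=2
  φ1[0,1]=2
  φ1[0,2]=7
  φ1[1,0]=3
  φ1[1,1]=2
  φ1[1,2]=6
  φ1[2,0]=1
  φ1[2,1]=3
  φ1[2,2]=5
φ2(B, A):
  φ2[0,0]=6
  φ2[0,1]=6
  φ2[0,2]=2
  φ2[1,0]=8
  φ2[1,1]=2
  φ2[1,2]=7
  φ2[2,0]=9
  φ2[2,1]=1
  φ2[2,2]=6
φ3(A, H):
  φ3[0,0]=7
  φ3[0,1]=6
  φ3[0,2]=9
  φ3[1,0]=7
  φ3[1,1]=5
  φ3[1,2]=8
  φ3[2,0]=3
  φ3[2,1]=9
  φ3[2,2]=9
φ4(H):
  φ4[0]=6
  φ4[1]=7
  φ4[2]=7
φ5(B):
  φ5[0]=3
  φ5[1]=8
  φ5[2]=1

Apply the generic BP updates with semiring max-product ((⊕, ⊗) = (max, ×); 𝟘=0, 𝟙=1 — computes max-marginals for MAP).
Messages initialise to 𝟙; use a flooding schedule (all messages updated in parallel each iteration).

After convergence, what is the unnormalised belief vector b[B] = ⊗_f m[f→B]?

init: all messages = 𝟙 over 3 values
r1 m[φ0→B] = [8, 9, 9]
r1 m[φ0→E] = [9, 9, 9]
r1 m[φ1→B] = [7, 6, 5]
r1 m[φ1→M] = [3, 3, 7]
r1 m[φ2→B] = [6, 8, 9]
r1 m[φ2→A] = [9, 6, 7]
r1 m[φ3→A] = [9, 8, 9]
r1 m[φ3→H] = [7, 9, 9]
r1 m[φ4→H] = [6, 7, 7]
r1 m[φ5→B] = [3, 8, 1]
r1 m[B→φ0] = [1, 1, 1]
r1 m[B→φ1] = [1, 1, 1]
r1 m[B→φ2] = [1, 1, 1]
r1 m[B→φ5] = [1, 1, 1]
r1 m[M→φ1] = [1, 1, 1]
r1 m[A→φ2] = [1, 1, 1]
r1 m[A→φ3] = [1, 1, 1]
r1 m[E→φ0] = [1, 1, 1]
r1 m[H→φ3] = [1, 1, 1]
r1 m[H→φ4] = [1, 1, 1]
r2 m[φ0→B] = [8, 9, 9]
r2 m[φ0→E] = [9, 9, 9]
r2 m[φ1→B] = [7, 6, 5]
r2 m[φ1→M] = [3, 3, 7]
r2 m[φ2→B] = [6, 8, 9]
r2 m[φ2→A] = [9, 6, 7]
r2 m[φ3→A] = [9, 8, 9]
r2 m[φ3→H] = [7, 9, 9]
r2 m[φ4→H] = [6, 7, 7]
r2 m[φ5→B] = [3, 8, 1]
r2 m[B→φ0] = [126, 384, 45]
r2 m[B→φ1] = [144, 576, 81]
r2 m[B→φ2] = [168, 432, 45]
r2 m[B→φ5] = [336, 432, 405]
r2 m[M→φ1] = [1, 1, 1]
r2 m[A→φ2] = [9, 8, 9]
r2 m[A→φ3] = [9, 6, 7]
r2 m[E→φ0] = [1, 1, 1]
r2 m[H→φ3] = [6, 7, 7]
r2 m[H→φ4] = [7, 9, 9]
r3 m[φ0→B] = [8, 9, 9]
r3 m[φ0→E] = [1152, 3456, 1008]
r3 m[φ1→B] = [7, 6, 5]
r3 m[φ1→M] = [1728, 1152, 3456]
r3 m[φ2→B] = [54, 72, 81]
r3 m[φ2→A] = [3456, 1008, 3024]
r3 m[φ3→A] = [63, 56, 63]
r3 m[φ3→H] = [63, 63, 81]
r3 m[φ4→H] = [6, 7, 7]
r3 m[φ5→B] = [3, 8, 1]
r3 m[B→φ0] = [126, 384, 45]
r3 m[B→φ1] = [144, 576, 81]
r3 m[B→φ2] = [168, 432, 45]
r3 m[B→φ5] = [336, 432, 405]
r3 m[M→φ1] = [1, 1, 1]
r3 m[A→φ2] = [9, 8, 9]
r3 m[A→φ3] = [9, 6, 7]
r3 m[E→φ0] = [1, 1, 1]
r3 m[H→φ3] = [6, 7, 7]
r3 m[H→φ4] = [7, 9, 9]
r4 m[φ0→B] = [8, 9, 9]
r4 m[φ0→E] = [1152, 3456, 1008]
r4 m[φ1→B] = [7, 6, 5]
r4 m[φ1→M] = [1728, 1152, 3456]
r4 m[φ2→B] = [54, 72, 81]
r4 m[φ2→A] = [3456, 1008, 3024]
r4 m[φ3→A] = [63, 56, 63]
r4 m[φ3→H] = [63, 63, 81]
r4 m[φ4→H] = [6, 7, 7]
r4 m[φ5→B] = [3, 8, 1]
r4 m[B→φ0] = [1134, 3456, 405]
r4 m[B→φ1] = [1296, 5184, 729]
r4 m[B→φ2] = [168, 432, 45]
r4 m[B→φ5] = [3024, 3888, 3645]
r4 m[M→φ1] = [1, 1, 1]
r4 m[A→φ2] = [63, 56, 63]
r4 m[A→φ3] = [3456, 1008, 3024]
r4 m[E→φ0] = [1, 1, 1]
r4 m[H→φ3] = [6, 7, 7]
r4 m[H→φ4] = [63, 63, 81]
r5 m[φ0→B] = [8, 9, 9]
r5 m[φ0→E] = [10368, 31104, 9072]
r5 m[φ1→B] = [7, 6, 5]
r5 m[φ1→M] = [15552, 10368, 31104]
r5 m[φ2→B] = [378, 504, 567]
r5 m[φ2→A] = [3456, 1008, 3024]
r5 m[φ3→A] = [63, 56, 63]
r5 m[φ3→H] = [24192, 27216, 31104]
r5 m[φ4→H] = [6, 7, 7]
r5 m[φ5→B] = [3, 8, 1]
r5 m[B→φ0] = [1134, 3456, 405]
r5 m[B→φ1] = [1296, 5184, 729]
r5 m[B→φ2] = [168, 432, 45]
r5 m[B→φ5] = [3024, 3888, 3645]
r5 m[M→φ1] = [1, 1, 1]
r5 m[A→φ2] = [63, 56, 63]
r5 m[A→φ3] = [3456, 1008, 3024]
r5 m[E→φ0] = [1, 1, 1]
r5 m[H→φ3] = [6, 7, 7]
r5 m[H→φ4] = [63, 63, 81]
r6 m[φ0→B] = [8, 9, 9]
r6 m[φ0→E] = [10368, 31104, 9072]
r6 m[φ1→B] = [7, 6, 5]
r6 m[φ1→M] = [15552, 10368, 31104]
r6 m[φ2→B] = [378, 504, 567]
r6 m[φ2→A] = [3456, 1008, 3024]
r6 m[φ3→A] = [63, 56, 63]
r6 m[φ3→H] = [24192, 27216, 31104]
r6 m[φ4→H] = [6, 7, 7]
r6 m[φ5→B] = [3, 8, 1]
r6 m[B→φ0] = [7938, 24192, 2835]
r6 m[B→φ1] = [9072, 36288, 5103]
r6 m[B→φ2] = [168, 432, 45]
r6 m[B→φ5] = [21168, 27216, 25515]
r6 m[M→φ1] = [1, 1, 1]
r6 m[A→φ2] = [63, 56, 63]
r6 m[A→φ3] = [3456, 1008, 3024]
r6 m[E→φ0] = [1, 1, 1]
r6 m[H→φ3] = [6, 7, 7]
r6 m[H→φ4] = [24192, 27216, 31104]
r7 m[φ0→B] = [8, 9, 9]
r7 m[φ0→E] = [72576, 217728, 63504]
r7 m[φ1→B] = [7, 6, 5]
r7 m[φ1→M] = [108864, 72576, 217728]
r7 m[φ2→B] = [378, 504, 567]
r7 m[φ2→A] = [3456, 1008, 3024]
r7 m[φ3→A] = [63, 56, 63]
r7 m[φ3→H] = [24192, 27216, 31104]
r7 m[φ4→H] = [6, 7, 7]
r7 m[φ5→B] = [3, 8, 1]
r7 m[B→φ0] = [7938, 24192, 2835]
r7 m[B→φ1] = [9072, 36288, 5103]
r7 m[B→φ2] = [168, 432, 45]
r7 m[B→φ5] = [21168, 27216, 25515]
r7 m[M→φ1] = [1, 1, 1]
r7 m[A→φ2] = [63, 56, 63]
r7 m[A→φ3] = [3456, 1008, 3024]
r7 m[E→φ0] = [1, 1, 1]
r7 m[H→φ3] = [6, 7, 7]
r7 m[H→φ4] = [24192, 27216, 31104]
r8 m[φ0→B] = [8, 9, 9]
r8 m[φ0→E] = [72576, 217728, 63504]
r8 m[φ1→B] = [7, 6, 5]
r8 m[φ1→M] = [108864, 72576, 217728]
r8 m[φ2→B] = [378, 504, 567]
r8 m[φ2→A] = [3456, 1008, 3024]
r8 m[φ3→A] = [63, 56, 63]
r8 m[φ3→H] = [24192, 27216, 31104]
r8 m[φ4→H] = [6, 7, 7]
r8 m[φ5→B] = [3, 8, 1]
r8 m[B→φ0] = [7938, 24192, 2835]
r8 m[B→φ1] = [9072, 36288, 5103]
r8 m[B→φ2] = [168, 432, 45]
r8 m[B→φ5] = [21168, 27216, 25515]
r8 m[M→φ1] = [1, 1, 1]
r8 m[A→φ2] = [63, 56, 63]
r8 m[A→φ3] = [3456, 1008, 3024]
r8 m[E→φ0] = [1, 1, 1]
r8 m[H→φ3] = [6, 7, 7]
r8 m[H→φ4] = [24192, 27216, 31104]
fixed point reached at round 8
b[B] = ⊗ incoming = [63504, 217728, 25515]

b[B] = [63504, 217728, 25515]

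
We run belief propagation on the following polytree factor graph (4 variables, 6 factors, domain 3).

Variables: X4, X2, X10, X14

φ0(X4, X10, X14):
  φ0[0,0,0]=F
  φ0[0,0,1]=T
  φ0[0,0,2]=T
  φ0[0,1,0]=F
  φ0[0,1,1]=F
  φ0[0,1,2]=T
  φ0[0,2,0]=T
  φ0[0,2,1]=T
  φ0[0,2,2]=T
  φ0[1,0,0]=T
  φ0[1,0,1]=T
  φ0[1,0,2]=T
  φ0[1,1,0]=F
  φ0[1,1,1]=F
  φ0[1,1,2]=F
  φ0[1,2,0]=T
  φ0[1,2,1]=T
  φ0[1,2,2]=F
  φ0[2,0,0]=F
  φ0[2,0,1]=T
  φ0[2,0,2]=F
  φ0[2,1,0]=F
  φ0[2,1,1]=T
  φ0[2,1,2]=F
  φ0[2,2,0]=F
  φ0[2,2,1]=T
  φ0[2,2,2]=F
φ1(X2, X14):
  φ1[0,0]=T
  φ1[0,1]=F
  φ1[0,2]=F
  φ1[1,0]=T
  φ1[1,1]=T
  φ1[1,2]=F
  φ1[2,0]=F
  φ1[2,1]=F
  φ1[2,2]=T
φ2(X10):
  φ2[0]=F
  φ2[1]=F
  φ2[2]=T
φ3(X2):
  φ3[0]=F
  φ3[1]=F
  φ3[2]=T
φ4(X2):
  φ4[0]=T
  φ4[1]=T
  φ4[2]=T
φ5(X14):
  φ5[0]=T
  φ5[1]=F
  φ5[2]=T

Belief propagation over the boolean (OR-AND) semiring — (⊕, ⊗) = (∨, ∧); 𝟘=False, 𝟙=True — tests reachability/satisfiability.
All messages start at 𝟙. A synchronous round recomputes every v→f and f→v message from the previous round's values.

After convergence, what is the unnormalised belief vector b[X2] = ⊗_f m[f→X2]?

b[X2] = [F, F, T]

init: all messages = 𝟙 over 3 values
r1 m[φ0→X4] = [T, T, T]
r1 m[φ0→X10] = [T, T, T]
r1 m[φ0→X14] = [T, T, T]
r1 m[φ1→X2] = [T, T, T]
r1 m[φ1→X14] = [T, T, T]
r1 m[φ2→X10] = [F, F, T]
r1 m[φ3→X2] = [F, F, T]
r1 m[φ4→X2] = [T, T, T]
r1 m[φ5→X14] = [T, F, T]
r1 m[X4→φ0] = [T, T, T]
r1 m[X2→φ1] = [T, T, T]
r1 m[X2→φ3] = [T, T, T]
r1 m[X2→φ4] = [T, T, T]
r1 m[X10→φ0] = [T, T, T]
r1 m[X10→φ2] = [T, T, T]
r1 m[X14→φ0] = [T, T, T]
r1 m[X14→φ1] = [T, T, T]
r1 m[X14→φ5] = [T, T, T]
r2 m[φ0→X4] = [T, T, T]
r2 m[φ0→X10] = [T, T, T]
r2 m[φ0→X14] = [T, T, T]
r2 m[φ1→X2] = [T, T, T]
r2 m[φ1→X14] = [T, T, T]
r2 m[φ2→X10] = [F, F, T]
r2 m[φ3→X2] = [F, F, T]
r2 m[φ4→X2] = [T, T, T]
r2 m[φ5→X14] = [T, F, T]
r2 m[X4→φ0] = [T, T, T]
r2 m[X2→φ1] = [F, F, T]
r2 m[X2→φ3] = [T, T, T]
r2 m[X2→φ4] = [F, F, T]
r2 m[X10→φ0] = [F, F, T]
r2 m[X10→φ2] = [T, T, T]
r2 m[X14→φ0] = [T, F, T]
r2 m[X14→φ1] = [T, F, T]
r2 m[X14→φ5] = [T, T, T]
r3 m[φ0→X4] = [T, T, F]
r3 m[φ0→X10] = [T, T, T]
r3 m[φ0→X14] = [T, T, T]
r3 m[φ1→X2] = [T, T, T]
r3 m[φ1→X14] = [F, F, T]
r3 m[φ2→X10] = [F, F, T]
r3 m[φ3→X2] = [F, F, T]
r3 m[φ4→X2] = [T, T, T]
r3 m[φ5→X14] = [T, F, T]
r3 m[X4→φ0] = [T, T, T]
r3 m[X2→φ1] = [F, F, T]
r3 m[X2→φ3] = [T, T, T]
r3 m[X2→φ4] = [F, F, T]
r3 m[X10→φ0] = [F, F, T]
r3 m[X10→φ2] = [T, T, T]
r3 m[X14→φ0] = [T, F, T]
r3 m[X14→φ1] = [T, F, T]
r3 m[X14→φ5] = [T, T, T]
r4 m[φ0→X4] = [T, T, F]
r4 m[φ0→X10] = [T, T, T]
r4 m[φ0→X14] = [T, T, T]
r4 m[φ1→X2] = [T, T, T]
r4 m[φ1→X14] = [F, F, T]
r4 m[φ2→X10] = [F, F, T]
r4 m[φ3→X2] = [F, F, T]
r4 m[φ4→X2] = [T, T, T]
r4 m[φ5→X14] = [T, F, T]
r4 m[X4→φ0] = [T, T, T]
r4 m[X2→φ1] = [F, F, T]
r4 m[X2→φ3] = [T, T, T]
r4 m[X2→φ4] = [F, F, T]
r4 m[X10→φ0] = [F, F, T]
r4 m[X10→φ2] = [T, T, T]
r4 m[X14→φ0] = [F, F, T]
r4 m[X14→φ1] = [T, F, T]
r4 m[X14→φ5] = [F, F, T]
r5 m[φ0→X4] = [T, F, F]
r5 m[φ0→X10] = [T, T, T]
r5 m[φ0→X14] = [T, T, T]
r5 m[φ1→X2] = [T, T, T]
r5 m[φ1→X14] = [F, F, T]
r5 m[φ2→X10] = [F, F, T]
r5 m[φ3→X2] = [F, F, T]
r5 m[φ4→X2] = [T, T, T]
r5 m[φ5→X14] = [T, F, T]
r5 m[X4→φ0] = [T, T, T]
r5 m[X2→φ1] = [F, F, T]
r5 m[X2→φ3] = [T, T, T]
r5 m[X2→φ4] = [F, F, T]
r5 m[X10→φ0] = [F, F, T]
r5 m[X10→φ2] = [T, T, T]
r5 m[X14→φ0] = [F, F, T]
r5 m[X14→φ1] = [T, F, T]
r5 m[X14→φ5] = [F, F, T]
r6 m[φ0→X4] = [T, F, F]
r6 m[φ0→X10] = [T, T, T]
r6 m[φ0→X14] = [T, T, T]
r6 m[φ1→X2] = [T, T, T]
r6 m[φ1→X14] = [F, F, T]
r6 m[φ2→X10] = [F, F, T]
r6 m[φ3→X2] = [F, F, T]
r6 m[φ4→X2] = [T, T, T]
r6 m[φ5→X14] = [T, F, T]
r6 m[X4→φ0] = [T, T, T]
r6 m[X2→φ1] = [F, F, T]
r6 m[X2→φ3] = [T, T, T]
r6 m[X2→φ4] = [F, F, T]
r6 m[X10→φ0] = [F, F, T]
r6 m[X10→φ2] = [T, T, T]
r6 m[X14→φ0] = [F, F, T]
r6 m[X14→φ1] = [T, F, T]
r6 m[X14→φ5] = [F, F, T]
fixed point reached at round 6
b[X2] = ⊗ incoming = [F, F, T]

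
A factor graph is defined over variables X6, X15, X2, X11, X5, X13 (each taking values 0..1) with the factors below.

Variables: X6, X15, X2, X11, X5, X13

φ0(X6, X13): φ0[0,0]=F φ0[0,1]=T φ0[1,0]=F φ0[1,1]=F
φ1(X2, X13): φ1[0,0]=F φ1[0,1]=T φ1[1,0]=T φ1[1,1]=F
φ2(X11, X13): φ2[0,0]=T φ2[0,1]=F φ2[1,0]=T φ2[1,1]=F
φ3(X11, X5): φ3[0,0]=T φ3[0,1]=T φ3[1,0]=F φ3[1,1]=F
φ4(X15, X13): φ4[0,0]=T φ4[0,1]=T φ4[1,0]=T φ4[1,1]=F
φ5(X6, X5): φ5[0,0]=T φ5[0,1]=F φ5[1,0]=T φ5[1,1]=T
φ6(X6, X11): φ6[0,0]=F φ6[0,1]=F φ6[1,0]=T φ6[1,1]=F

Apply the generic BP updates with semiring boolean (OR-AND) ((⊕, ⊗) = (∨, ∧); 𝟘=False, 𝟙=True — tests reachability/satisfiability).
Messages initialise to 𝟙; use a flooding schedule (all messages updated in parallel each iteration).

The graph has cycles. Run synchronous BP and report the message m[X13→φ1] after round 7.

message @ round 7 = [F, F]

init: all messages = 𝟙 over 2 values
r1 m[φ0→X6] = [T, F]
r1 m[φ0→X13] = [F, T]
r1 m[φ1→X2] = [T, T]
r1 m[φ1→X13] = [T, T]
r1 m[φ2→X11] = [T, T]
r1 m[φ2→X13] = [T, F]
r1 m[φ3→X11] = [T, F]
r1 m[φ3→X5] = [T, T]
r1 m[φ4→X15] = [T, T]
r1 m[φ4→X13] = [T, T]
r1 m[φ5→X6] = [T, T]
r1 m[φ5→X5] = [T, T]
r1 m[φ6→X6] = [F, T]
r1 m[φ6→X11] = [T, F]
r1 m[X6→φ0] = [T, T]
r1 m[X6→φ5] = [T, T]
r1 m[X6→φ6] = [T, T]
r1 m[X15→φ4] = [T, T]
r1 m[X2→φ1] = [T, T]
r1 m[X11→φ2] = [T, T]
r1 m[X11→φ3] = [T, T]
r1 m[X11→φ6] = [T, T]
r1 m[X5→φ3] = [T, T]
r1 m[X5→φ5] = [T, T]
r1 m[X13→φ0] = [T, T]
r1 m[X13→φ1] = [T, T]
r1 m[X13→φ2] = [T, T]
r1 m[X13→φ4] = [T, T]
r2 m[φ0→X6] = [T, F]
r2 m[φ0→X13] = [F, T]
r2 m[φ1→X2] = [T, T]
r2 m[φ1→X13] = [T, T]
r2 m[φ2→X11] = [T, T]
r2 m[φ2→X13] = [T, F]
r2 m[φ3→X11] = [T, F]
r2 m[φ3→X5] = [T, T]
r2 m[φ4→X15] = [T, T]
r2 m[φ4→X13] = [T, T]
r2 m[φ5→X6] = [T, T]
r2 m[φ5→X5] = [T, T]
r2 m[φ6→X6] = [F, T]
r2 m[φ6→X11] = [T, F]
r2 m[X6→φ0] = [F, T]
r2 m[X6→φ5] = [F, F]
r2 m[X6→φ6] = [T, F]
r2 m[X15→φ4] = [T, T]
r2 m[X2→φ1] = [T, T]
r2 m[X11→φ2] = [T, F]
r2 m[X11→φ3] = [T, F]
r2 m[X11→φ6] = [T, F]
r2 m[X5→φ3] = [T, T]
r2 m[X5→φ5] = [T, T]
r2 m[X13→φ0] = [T, F]
r2 m[X13→φ1] = [F, F]
r2 m[X13→φ2] = [F, T]
r2 m[X13→φ4] = [F, F]
r3 m[φ0→X6] = [F, F]
r3 m[φ0→X13] = [F, F]
r3 m[φ1→X2] = [F, F]
r3 m[φ1→X13] = [T, T]
r3 m[φ2→X11] = [F, F]
r3 m[φ2→X13] = [T, F]
r3 m[φ3→X11] = [T, F]
r3 m[φ3→X5] = [T, T]
r3 m[φ4→X15] = [F, F]
r3 m[φ4→X13] = [T, T]
r3 m[φ5→X6] = [T, T]
r3 m[φ5→X5] = [F, F]
r3 m[φ6→X6] = [F, T]
r3 m[φ6→X11] = [F, F]
r3 m[X6→φ0] = [F, T]
r3 m[X6→φ5] = [F, F]
r3 m[X6→φ6] = [T, F]
r3 m[X15→φ4] = [T, T]
r3 m[X2→φ1] = [T, T]
r3 m[X11→φ2] = [T, F]
r3 m[X11→φ3] = [T, F]
r3 m[X11→φ6] = [T, F]
r3 m[X5→φ3] = [T, T]
r3 m[X5→φ5] = [T, T]
r3 m[X13→φ0] = [T, F]
r3 m[X13→φ1] = [F, F]
r3 m[X13→φ2] = [F, T]
r3 m[X13→φ4] = [F, F]
r4 m[φ0→X6] = [F, F]
r4 m[φ0→X13] = [F, F]
r4 m[φ1→X2] = [F, F]
r4 m[φ1→X13] = [T, T]
r4 m[φ2→X11] = [F, F]
r4 m[φ2→X13] = [T, F]
r4 m[φ3→X11] = [T, F]
r4 m[φ3→X5] = [T, T]
r4 m[φ4→X15] = [F, F]
r4 m[φ4→X13] = [T, T]
r4 m[φ5→X6] = [T, T]
r4 m[φ5→X5] = [F, F]
r4 m[φ6→X6] = [F, T]
r4 m[φ6→X11] = [F, F]
r4 m[X6→φ0] = [F, T]
r4 m[X6→φ5] = [F, F]
r4 m[X6→φ6] = [F, F]
r4 m[X15→φ4] = [T, T]
r4 m[X2→φ1] = [T, T]
r4 m[X11→φ2] = [F, F]
r4 m[X11→φ3] = [F, F]
r4 m[X11→φ6] = [F, F]
r4 m[X5→φ3] = [F, F]
r4 m[X5→φ5] = [T, T]
r4 m[X13→φ0] = [T, F]
r4 m[X13→φ1] = [F, F]
r4 m[X13→φ2] = [F, F]
r4 m[X13→φ4] = [F, F]
r5 m[φ0→X6] = [F, F]
r5 m[φ0→X13] = [F, F]
r5 m[φ1→X2] = [F, F]
r5 m[φ1→X13] = [T, T]
r5 m[φ2→X11] = [F, F]
r5 m[φ2→X13] = [F, F]
r5 m[φ3→X11] = [F, F]
r5 m[φ3→X5] = [F, F]
r5 m[φ4→X15] = [F, F]
r5 m[φ4→X13] = [T, T]
r5 m[φ5→X6] = [T, T]
r5 m[φ5→X5] = [F, F]
r5 m[φ6→X6] = [F, F]
r5 m[φ6→X11] = [F, F]
r5 m[X6→φ0] = [F, T]
r5 m[X6→φ5] = [F, F]
r5 m[X6→φ6] = [F, F]
r5 m[X15→φ4] = [T, T]
r5 m[X2→φ1] = [T, T]
r5 m[X11→φ2] = [F, F]
r5 m[X11→φ3] = [F, F]
r5 m[X11→φ6] = [F, F]
r5 m[X5→φ3] = [F, F]
r5 m[X5→φ5] = [T, T]
r5 m[X13→φ0] = [T, F]
r5 m[X13→φ1] = [F, F]
r5 m[X13→φ2] = [F, F]
r5 m[X13→φ4] = [F, F]
r6 m[φ0→X6] = [F, F]
r6 m[φ0→X13] = [F, F]
r6 m[φ1→X2] = [F, F]
r6 m[φ1→X13] = [T, T]
r6 m[φ2→X11] = [F, F]
r6 m[φ2→X13] = [F, F]
r6 m[φ3→X11] = [F, F]
r6 m[φ3→X5] = [F, F]
r6 m[φ4→X15] = [F, F]
r6 m[φ4→X13] = [T, T]
r6 m[φ5→X6] = [T, T]
r6 m[φ5→X5] = [F, F]
r6 m[φ6→X6] = [F, F]
r6 m[φ6→X11] = [F, F]
r6 m[X6→φ0] = [F, F]
r6 m[X6→φ5] = [F, F]
r6 m[X6→φ6] = [F, F]
r6 m[X15→φ4] = [T, T]
r6 m[X2→φ1] = [T, T]
r6 m[X11→φ2] = [F, F]
r6 m[X11→φ3] = [F, F]
r6 m[X11→φ6] = [F, F]
r6 m[X5→φ3] = [F, F]
r6 m[X5→φ5] = [F, F]
r6 m[X13→φ0] = [F, F]
r6 m[X13→φ1] = [F, F]
r6 m[X13→φ2] = [F, F]
r6 m[X13→φ4] = [F, F]
r7 m[φ0→X6] = [F, F]
r7 m[φ0→X13] = [F, F]
r7 m[φ1→X2] = [F, F]
r7 m[φ1→X13] = [T, T]
r7 m[φ2→X11] = [F, F]
r7 m[φ2→X13] = [F, F]
r7 m[φ3→X11] = [F, F]
r7 m[φ3→X5] = [F, F]
r7 m[φ4→X15] = [F, F]
r7 m[φ4→X13] = [T, T]
r7 m[φ5→X6] = [F, F]
r7 m[φ5→X5] = [F, F]
r7 m[φ6→X6] = [F, F]
r7 m[φ6→X11] = [F, F]
r7 m[X6→φ0] = [F, F]
r7 m[X6→φ5] = [F, F]
r7 m[X6→φ6] = [F, F]
r7 m[X15→φ4] = [T, T]
r7 m[X2→φ1] = [T, T]
r7 m[X11→φ2] = [F, F]
r7 m[X11→φ3] = [F, F]
r7 m[X11→φ6] = [F, F]
r7 m[X5→φ3] = [F, F]
r7 m[X5→φ5] = [F, F]
r7 m[X13→φ0] = [F, F]
r7 m[X13→φ1] = [F, F]
r7 m[X13→φ2] = [F, F]
r7 m[X13→φ4] = [F, F]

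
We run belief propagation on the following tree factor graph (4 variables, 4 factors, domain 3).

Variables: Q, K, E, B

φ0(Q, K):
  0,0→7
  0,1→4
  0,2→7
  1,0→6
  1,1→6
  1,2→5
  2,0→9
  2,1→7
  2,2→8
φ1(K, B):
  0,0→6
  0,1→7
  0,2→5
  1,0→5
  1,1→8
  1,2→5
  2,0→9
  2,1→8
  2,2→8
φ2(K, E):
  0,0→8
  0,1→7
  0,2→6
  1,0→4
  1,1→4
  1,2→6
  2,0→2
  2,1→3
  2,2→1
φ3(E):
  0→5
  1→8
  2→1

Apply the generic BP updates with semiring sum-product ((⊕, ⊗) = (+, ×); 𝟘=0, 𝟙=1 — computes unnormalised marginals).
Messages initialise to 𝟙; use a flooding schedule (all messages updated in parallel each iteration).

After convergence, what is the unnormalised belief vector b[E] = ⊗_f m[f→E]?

b[E] = [26960, 43968, 4712]

init: all messages = 𝟙 over 3 values
r1 m[φ0→Q] = [18, 17, 24]
r1 m[φ0→K] = [22, 17, 20]
r1 m[φ1→K] = [18, 18, 25]
r1 m[φ1→B] = [20, 23, 18]
r1 m[φ2→K] = [21, 14, 6]
r1 m[φ2→E] = [14, 14, 13]
r1 m[φ3→E] = [5, 8, 1]
r1 m[Q→φ0] = [1, 1, 1]
r1 m[K→φ0] = [1, 1, 1]
r1 m[K→φ1] = [1, 1, 1]
r1 m[K→φ2] = [1, 1, 1]
r1 m[E→φ2] = [1, 1, 1]
r1 m[E→φ3] = [1, 1, 1]
r1 m[B→φ1] = [1, 1, 1]
r2 m[φ0→Q] = [18, 17, 24]
r2 m[φ0→K] = [22, 17, 20]
r2 m[φ1→K] = [18, 18, 25]
r2 m[φ1→B] = [20, 23, 18]
r2 m[φ2→K] = [21, 14, 6]
r2 m[φ2→E] = [14, 14, 13]
r2 m[φ3→E] = [5, 8, 1]
r2 m[Q→φ0] = [1, 1, 1]
r2 m[K→φ0] = [378, 252, 150]
r2 m[K→φ1] = [462, 238, 120]
r2 m[K→φ2] = [396, 306, 500]
r2 m[E→φ2] = [5, 8, 1]
r2 m[E→φ3] = [14, 14, 13]
r2 m[B→φ1] = [1, 1, 1]
r3 m[φ0→Q] = [4704, 4530, 6366]
r3 m[φ0→K] = [22, 17, 20]
r3 m[φ1→K] = [18, 18, 25]
r3 m[φ1→B] = [5042, 6098, 4460]
r3 m[φ2→K] = [102, 58, 35]
r3 m[φ2→E] = [5392, 5496, 4712]
r3 m[φ3→E] = [5, 8, 1]
r3 m[Q→φ0] = [1, 1, 1]
r3 m[K→φ0] = [378, 252, 150]
r3 m[K→φ1] = [462, 238, 120]
r3 m[K→φ2] = [396, 306, 500]
r3 m[E→φ2] = [5, 8, 1]
r3 m[E→φ3] = [14, 14, 13]
r3 m[B→φ1] = [1, 1, 1]
r4 m[φ0→Q] = [4704, 4530, 6366]
r4 m[φ0→K] = [22, 17, 20]
r4 m[φ1→K] = [18, 18, 25]
r4 m[φ1→B] = [5042, 6098, 4460]
r4 m[φ2→K] = [102, 58, 35]
r4 m[φ2→E] = [5392, 5496, 4712]
r4 m[φ3→E] = [5, 8, 1]
r4 m[Q→φ0] = [1, 1, 1]
r4 m[K→φ0] = [1836, 1044, 875]
r4 m[K→φ1] = [2244, 986, 700]
r4 m[K→φ2] = [396, 306, 500]
r4 m[E→φ2] = [5, 8, 1]
r4 m[E→φ3] = [5392, 5496, 4712]
r4 m[B→φ1] = [1, 1, 1]
r5 m[φ0→Q] = [23153, 21655, 30832]
r5 m[φ0→K] = [22, 17, 20]
r5 m[φ1→K] = [18, 18, 25]
r5 m[φ1→B] = [24694, 29196, 21750]
r5 m[φ2→K] = [102, 58, 35]
r5 m[φ2→E] = [5392, 5496, 4712]
r5 m[φ3→E] = [5, 8, 1]
r5 m[Q→φ0] = [1, 1, 1]
r5 m[K→φ0] = [1836, 1044, 875]
r5 m[K→φ1] = [2244, 986, 700]
r5 m[K→φ2] = [396, 306, 500]
r5 m[E→φ2] = [5, 8, 1]
r5 m[E→φ3] = [5392, 5496, 4712]
r5 m[B→φ1] = [1, 1, 1]
r6 m[φ0→Q] = [23153, 21655, 30832]
r6 m[φ0→K] = [22, 17, 20]
r6 m[φ1→K] = [18, 18, 25]
r6 m[φ1→B] = [24694, 29196, 21750]
r6 m[φ2→K] = [102, 58, 35]
r6 m[φ2→E] = [5392, 5496, 4712]
r6 m[φ3→E] = [5, 8, 1]
r6 m[Q→φ0] = [1, 1, 1]
r6 m[K→φ0] = [1836, 1044, 875]
r6 m[K→φ1] = [2244, 986, 700]
r6 m[K→φ2] = [396, 306, 500]
r6 m[E→φ2] = [5, 8, 1]
r6 m[E→φ3] = [5392, 5496, 4712]
r6 m[B→φ1] = [1, 1, 1]
fixed point reached at round 6
b[E] = ⊗ incoming = [26960, 43968, 4712]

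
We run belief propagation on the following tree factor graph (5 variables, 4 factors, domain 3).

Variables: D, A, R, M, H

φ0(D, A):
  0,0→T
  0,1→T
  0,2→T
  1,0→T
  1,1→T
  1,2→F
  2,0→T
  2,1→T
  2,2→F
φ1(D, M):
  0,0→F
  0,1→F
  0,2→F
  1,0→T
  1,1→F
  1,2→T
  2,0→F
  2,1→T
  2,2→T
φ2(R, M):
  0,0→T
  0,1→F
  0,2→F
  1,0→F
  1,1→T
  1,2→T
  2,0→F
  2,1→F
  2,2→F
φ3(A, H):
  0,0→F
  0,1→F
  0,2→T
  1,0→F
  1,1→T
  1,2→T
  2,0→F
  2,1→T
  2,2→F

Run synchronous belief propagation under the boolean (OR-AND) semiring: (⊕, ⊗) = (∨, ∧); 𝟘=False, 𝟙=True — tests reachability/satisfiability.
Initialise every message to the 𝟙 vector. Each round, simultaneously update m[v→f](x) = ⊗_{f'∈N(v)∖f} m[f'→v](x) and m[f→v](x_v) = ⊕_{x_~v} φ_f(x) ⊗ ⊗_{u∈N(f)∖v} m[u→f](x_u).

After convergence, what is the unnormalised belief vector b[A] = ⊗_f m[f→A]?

b[A] = [T, T, F]

init: all messages = 𝟙 over 3 values
r1 m[φ0→D] = [T, T, T]
r1 m[φ0→A] = [T, T, T]
r1 m[φ1→D] = [F, T, T]
r1 m[φ1→M] = [T, T, T]
r1 m[φ2→R] = [T, T, F]
r1 m[φ2→M] = [T, T, T]
r1 m[φ3→A] = [T, T, T]
r1 m[φ3→H] = [F, T, T]
r1 m[D→φ0] = [T, T, T]
r1 m[D→φ1] = [T, T, T]
r1 m[A→φ0] = [T, T, T]
r1 m[A→φ3] = [T, T, T]
r1 m[R→φ2] = [T, T, T]
r1 m[M→φ1] = [T, T, T]
r1 m[M→φ2] = [T, T, T]
r1 m[H→φ3] = [T, T, T]
r2 m[φ0→D] = [T, T, T]
r2 m[φ0→A] = [T, T, T]
r2 m[φ1→D] = [F, T, T]
r2 m[φ1→M] = [T, T, T]
r2 m[φ2→R] = [T, T, F]
r2 m[φ2→M] = [T, T, T]
r2 m[φ3→A] = [T, T, T]
r2 m[φ3→H] = [F, T, T]
r2 m[D→φ0] = [F, T, T]
r2 m[D→φ1] = [T, T, T]
r2 m[A→φ0] = [T, T, T]
r2 m[A→φ3] = [T, T, T]
r2 m[R→φ2] = [T, T, T]
r2 m[M→φ1] = [T, T, T]
r2 m[M→φ2] = [T, T, T]
r2 m[H→φ3] = [T, T, T]
r3 m[φ0→D] = [T, T, T]
r3 m[φ0→A] = [T, T, F]
r3 m[φ1→D] = [F, T, T]
r3 m[φ1→M] = [T, T, T]
r3 m[φ2→R] = [T, T, F]
r3 m[φ2→M] = [T, T, T]
r3 m[φ3→A] = [T, T, T]
r3 m[φ3→H] = [F, T, T]
r3 m[D→φ0] = [F, T, T]
r3 m[D→φ1] = [T, T, T]
r3 m[A→φ0] = [T, T, T]
r3 m[A→φ3] = [T, T, T]
r3 m[R→φ2] = [T, T, T]
r3 m[M→φ1] = [T, T, T]
r3 m[M→φ2] = [T, T, T]
r3 m[H→φ3] = [T, T, T]
r4 m[φ0→D] = [T, T, T]
r4 m[φ0→A] = [T, T, F]
r4 m[φ1→D] = [F, T, T]
r4 m[φ1→M] = [T, T, T]
r4 m[φ2→R] = [T, T, F]
r4 m[φ2→M] = [T, T, T]
r4 m[φ3→A] = [T, T, T]
r4 m[φ3→H] = [F, T, T]
r4 m[D→φ0] = [F, T, T]
r4 m[D→φ1] = [T, T, T]
r4 m[A→φ0] = [T, T, T]
r4 m[A→φ3] = [T, T, F]
r4 m[R→φ2] = [T, T, T]
r4 m[M→φ1] = [T, T, T]
r4 m[M→φ2] = [T, T, T]
r4 m[H→φ3] = [T, T, T]
r5 m[φ0→D] = [T, T, T]
r5 m[φ0→A] = [T, T, F]
r5 m[φ1→D] = [F, T, T]
r5 m[φ1→M] = [T, T, T]
r5 m[φ2→R] = [T, T, F]
r5 m[φ2→M] = [T, T, T]
r5 m[φ3→A] = [T, T, T]
r5 m[φ3→H] = [F, T, T]
r5 m[D→φ0] = [F, T, T]
r5 m[D→φ1] = [T, T, T]
r5 m[A→φ0] = [T, T, T]
r5 m[A→φ3] = [T, T, F]
r5 m[R→φ2] = [T, T, T]
r5 m[M→φ1] = [T, T, T]
r5 m[M→φ2] = [T, T, T]
r5 m[H→φ3] = [T, T, T]
fixed point reached at round 5
b[A] = ⊗ incoming = [T, T, F]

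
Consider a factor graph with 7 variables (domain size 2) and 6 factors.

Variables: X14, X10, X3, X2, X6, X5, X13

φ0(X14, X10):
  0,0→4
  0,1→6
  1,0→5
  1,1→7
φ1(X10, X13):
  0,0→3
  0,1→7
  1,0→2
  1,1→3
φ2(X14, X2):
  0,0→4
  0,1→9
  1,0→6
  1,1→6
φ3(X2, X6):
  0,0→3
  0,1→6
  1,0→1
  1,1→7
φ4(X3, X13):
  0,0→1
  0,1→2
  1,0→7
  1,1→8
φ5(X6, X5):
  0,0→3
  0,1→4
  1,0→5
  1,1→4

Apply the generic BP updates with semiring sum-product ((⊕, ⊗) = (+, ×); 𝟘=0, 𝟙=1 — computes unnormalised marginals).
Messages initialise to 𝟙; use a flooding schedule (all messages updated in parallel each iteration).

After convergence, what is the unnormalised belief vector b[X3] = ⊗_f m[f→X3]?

init: all messages = 𝟙 over 2 values
r1 m[φ0→X14] = [10, 12]
r1 m[φ0→X10] = [9, 13]
r1 m[φ1→X10] = [10, 5]
r1 m[φ1→X13] = [5, 10]
r1 m[φ2→X14] = [13, 12]
r1 m[φ2→X2] = [10, 15]
r1 m[φ3→X2] = [9, 8]
r1 m[φ3→X6] = [4, 13]
r1 m[φ4→X3] = [3, 15]
r1 m[φ4→X13] = [8, 10]
r1 m[φ5→X6] = [7, 9]
r1 m[φ5→X5] = [8, 8]
r1 m[X14→φ0] = [1, 1]
r1 m[X14→φ2] = [1, 1]
r1 m[X10→φ0] = [1, 1]
r1 m[X10→φ1] = [1, 1]
r1 m[X3→φ4] = [1, 1]
r1 m[X2→φ2] = [1, 1]
r1 m[X2→φ3] = [1, 1]
r1 m[X6→φ3] = [1, 1]
r1 m[X6→φ5] = [1, 1]
r1 m[X5→φ5] = [1, 1]
r1 m[X13→φ1] = [1, 1]
r1 m[X13→φ4] = [1, 1]
r2 m[φ0→X14] = [10, 12]
r2 m[φ0→X10] = [9, 13]
r2 m[φ1→X10] = [10, 5]
r2 m[φ1→X13] = [5, 10]
r2 m[φ2→X14] = [13, 12]
r2 m[φ2→X2] = [10, 15]
r2 m[φ3→X2] = [9, 8]
r2 m[φ3→X6] = [4, 13]
r2 m[φ4→X3] = [3, 15]
r2 m[φ4→X13] = [8, 10]
r2 m[φ5→X6] = [7, 9]
r2 m[φ5→X5] = [8, 8]
r2 m[X14→φ0] = [13, 12]
r2 m[X14→φ2] = [10, 12]
r2 m[X10→φ0] = [10, 5]
r2 m[X10→φ1] = [9, 13]
r2 m[X3→φ4] = [1, 1]
r2 m[X2→φ2] = [9, 8]
r2 m[X2→φ3] = [10, 15]
r2 m[X6→φ3] = [7, 9]
r2 m[X6→φ5] = [4, 13]
r2 m[X5→φ5] = [1, 1]
r2 m[X13→φ1] = [8, 10]
r2 m[X13→φ4] = [5, 10]
r3 m[φ0→X14] = [70, 85]
r3 m[φ0→X10] = [112, 162]
r3 m[φ1→X10] = [94, 46]
r3 m[φ1→X13] = [53, 102]
r3 m[φ2→X14] = [108, 102]
r3 m[φ2→X2] = [112, 162]
r3 m[φ3→X2] = [75, 70]
r3 m[φ3→X6] = [45, 165]
r3 m[φ4→X3] = [25, 115]
r3 m[φ4→X13] = [8, 10]
r3 m[φ5→X6] = [7, 9]
r3 m[φ5→X5] = [77, 68]
r3 m[X14→φ0] = [13, 12]
r3 m[X14→φ2] = [10, 12]
r3 m[X10→φ0] = [10, 5]
r3 m[X10→φ1] = [9, 13]
r3 m[X3→φ4] = [1, 1]
r3 m[X2→φ2] = [9, 8]
r3 m[X2→φ3] = [10, 15]
r3 m[X6→φ3] = [7, 9]
r3 m[X6→φ5] = [4, 13]
r3 m[X5→φ5] = [1, 1]
r3 m[X13→φ1] = [8, 10]
r3 m[X13→φ4] = [5, 10]
r4 m[φ0→X14] = [70, 85]
r4 m[φ0→X10] = [112, 162]
r4 m[φ1→X10] = [94, 46]
r4 m[φ1→X13] = [53, 102]
r4 m[φ2→X14] = [108, 102]
r4 m[φ2→X2] = [112, 162]
r4 m[φ3→X2] = [75, 70]
r4 m[φ3→X6] = [45, 165]
r4 m[φ4→X3] = [25, 115]
r4 m[φ4→X13] = [8, 10]
r4 m[φ5→X6] = [7, 9]
r4 m[φ5→X5] = [77, 68]
r4 m[X14→φ0] = [108, 102]
r4 m[X14→φ2] = [70, 85]
r4 m[X10→φ0] = [94, 46]
r4 m[X10→φ1] = [112, 162]
r4 m[X3→φ4] = [1, 1]
r4 m[X2→φ2] = [75, 70]
r4 m[X2→φ3] = [112, 162]
r4 m[X6→φ3] = [7, 9]
r4 m[X6→φ5] = [45, 165]
r4 m[X5→φ5] = [1, 1]
r4 m[X13→φ1] = [8, 10]
r4 m[X13→φ4] = [53, 102]
r5 m[φ0→X14] = [652, 792]
r5 m[φ0→X10] = [942, 1362]
r5 m[φ1→X10] = [94, 46]
r5 m[φ1→X13] = [660, 1270]
r5 m[φ2→X14] = [930, 870]
r5 m[φ2→X2] = [790, 1140]
r5 m[φ3→X2] = [75, 70]
r5 m[φ3→X6] = [498, 1806]
r5 m[φ4→X3] = [257, 1187]
r5 m[φ4→X13] = [8, 10]
r5 m[φ5→X6] = [7, 9]
r5 m[φ5→X5] = [960, 840]
r5 m[X14→φ0] = [108, 102]
r5 m[X14→φ2] = [70, 85]
r5 m[X10→φ0] = [94, 46]
r5 m[X10→φ1] = [112, 162]
r5 m[X3→φ4] = [1, 1]
r5 m[X2→φ2] = [75, 70]
r5 m[X2→φ3] = [112, 162]
r5 m[X6→φ3] = [7, 9]
r5 m[X6→φ5] = [45, 165]
r5 m[X5→φ5] = [1, 1]
r5 m[X13→φ1] = [8, 10]
r5 m[X13→φ4] = [53, 102]
r6 m[φ0→X14] = [652, 792]
r6 m[φ0→X10] = [942, 1362]
r6 m[φ1→X10] = [94, 46]
r6 m[φ1→X13] = [660, 1270]
r6 m[φ2→X14] = [930, 870]
r6 m[φ2→X2] = [790, 1140]
r6 m[φ3→X2] = [75, 70]
r6 m[φ3→X6] = [498, 1806]
r6 m[φ4→X3] = [257, 1187]
r6 m[φ4→X13] = [8, 10]
r6 m[φ5→X6] = [7, 9]
r6 m[φ5→X5] = [960, 840]
r6 m[X14→φ0] = [930, 870]
r6 m[X14→φ2] = [652, 792]
r6 m[X10→φ0] = [94, 46]
r6 m[X10→φ1] = [942, 1362]
r6 m[X3→φ4] = [1, 1]
r6 m[X2→φ2] = [75, 70]
r6 m[X2→φ3] = [790, 1140]
r6 m[X6→φ3] = [7, 9]
r6 m[X6→φ5] = [498, 1806]
r6 m[X5→φ5] = [1, 1]
r6 m[X13→φ1] = [8, 10]
r6 m[X13→φ4] = [660, 1270]
r7 m[φ0→X14] = [652, 792]
r7 m[φ0→X10] = [8070, 11670]
r7 m[φ1→X10] = [94, 46]
r7 m[φ1→X13] = [5550, 10680]
r7 m[φ2→X14] = [930, 870]
r7 m[φ2→X2] = [7360, 10620]
r7 m[φ3→X2] = [75, 70]
r7 m[φ3→X6] = [3510, 12720]
r7 m[φ4→X3] = [3200, 14780]
r7 m[φ4→X13] = [8, 10]
r7 m[φ5→X6] = [7, 9]
r7 m[φ5→X5] = [10524, 9216]
r7 m[X14→φ0] = [930, 870]
r7 m[X14→φ2] = [652, 792]
r7 m[X10→φ0] = [94, 46]
r7 m[X10→φ1] = [942, 1362]
r7 m[X3→φ4] = [1, 1]
r7 m[X2→φ2] = [75, 70]
r7 m[X2→φ3] = [790, 1140]
r7 m[X6→φ3] = [7, 9]
r7 m[X6→φ5] = [498, 1806]
r7 m[X5→φ5] = [1, 1]
r7 m[X13→φ1] = [8, 10]
r7 m[X13→φ4] = [660, 1270]
r8 m[φ0→X14] = [652, 792]
r8 m[φ0→X10] = [8070, 11670]
r8 m[φ1→X10] = [94, 46]
r8 m[φ1→X13] = [5550, 10680]
r8 m[φ2→X14] = [930, 870]
r8 m[φ2→X2] = [7360, 10620]
r8 m[φ3→X2] = [75, 70]
r8 m[φ3→X6] = [3510, 12720]
r8 m[φ4→X3] = [3200, 14780]
r8 m[φ4→X13] = [8, 10]
r8 m[φ5→X6] = [7, 9]
r8 m[φ5→X5] = [10524, 9216]
r8 m[X14→φ0] = [930, 870]
r8 m[X14→φ2] = [652, 792]
r8 m[X10→φ0] = [94, 46]
r8 m[X10→φ1] = [8070, 11670]
r8 m[X3→φ4] = [1, 1]
r8 m[X2→φ2] = [75, 70]
r8 m[X2→φ3] = [7360, 10620]
r8 m[X6→φ3] = [7, 9]
r8 m[X6→φ5] = [3510, 12720]
r8 m[X5→φ5] = [1, 1]
r8 m[X13→φ1] = [8, 10]
r8 m[X13→φ4] = [5550, 10680]
r9 m[φ0→X14] = [652, 792]
r9 m[φ0→X10] = [8070, 11670]
r9 m[φ1→X10] = [94, 46]
r9 m[φ1→X13] = [47550, 91500]
r9 m[φ2→X14] = [930, 870]
r9 m[φ2→X2] = [7360, 10620]
r9 m[φ3→X2] = [75, 70]
r9 m[φ3→X6] = [32700, 118500]
r9 m[φ4→X3] = [26910, 124290]
r9 m[φ4→X13] = [8, 10]
r9 m[φ5→X6] = [7, 9]
r9 m[φ5→X5] = [74130, 64920]
r9 m[X14→φ0] = [930, 870]
r9 m[X14→φ2] = [652, 792]
r9 m[X10→φ0] = [94, 46]
r9 m[X10→φ1] = [8070, 11670]
r9 m[X3→φ4] = [1, 1]
r9 m[X2→φ2] = [75, 70]
r9 m[X2→φ3] = [7360, 10620]
r9 m[X6→φ3] = [7, 9]
r9 m[X6→φ5] = [3510, 12720]
r9 m[X5→φ5] = [1, 1]
r9 m[X13→φ1] = [8, 10]
r9 m[X13→φ4] = [5550, 10680]
r10 m[φ0→X14] = [652, 792]
r10 m[φ0→X10] = [8070, 11670]
r10 m[φ1→X10] = [94, 46]
r10 m[φ1→X13] = [47550, 91500]
r10 m[φ2→X14] = [930, 870]
r10 m[φ2→X2] = [7360, 10620]
r10 m[φ3→X2] = [75, 70]
r10 m[φ3→X6] = [32700, 118500]
r10 m[φ4→X3] = [26910, 124290]
r10 m[φ4→X13] = [8, 10]
r10 m[φ5→X6] = [7, 9]
r10 m[φ5→X5] = [74130, 64920]
r10 m[X14→φ0] = [930, 870]
r10 m[X14→φ2] = [652, 792]
r10 m[X10→φ0] = [94, 46]
r10 m[X10→φ1] = [8070, 11670]
r10 m[X3→φ4] = [1, 1]
r10 m[X2→φ2] = [75, 70]
r10 m[X2→φ3] = [7360, 10620]
r10 m[X6→φ3] = [7, 9]
r10 m[X6→φ5] = [32700, 118500]
r10 m[X5→φ5] = [1, 1]
r10 m[X13→φ1] = [8, 10]
r10 m[X13→φ4] = [47550, 91500]
r11 m[φ0→X14] = [652, 792]
r11 m[φ0→X10] = [8070, 11670]
r11 m[φ1→X10] = [94, 46]
r11 m[φ1→X13] = [47550, 91500]
r11 m[φ2→X14] = [930, 870]
r11 m[φ2→X2] = [7360, 10620]
r11 m[φ3→X2] = [75, 70]
r11 m[φ3→X6] = [32700, 118500]
r11 m[φ4→X3] = [230550, 1064850]
r11 m[φ4→X13] = [8, 10]
r11 m[φ5→X6] = [7, 9]
r11 m[φ5→X5] = [690600, 604800]
r11 m[X14→φ0] = [930, 870]
r11 m[X14→φ2] = [652, 792]
r11 m[X10→φ0] = [94, 46]
r11 m[X10→φ1] = [8070, 11670]
r11 m[X3→φ4] = [1, 1]
r11 m[X2→φ2] = [75, 70]
r11 m[X2→φ3] = [7360, 10620]
r11 m[X6→φ3] = [7, 9]
r11 m[X6→φ5] = [32700, 118500]
r11 m[X5→φ5] = [1, 1]
r11 m[X13→φ1] = [8, 10]
r11 m[X13→φ4] = [47550, 91500]
r12 m[φ0→X14] = [652, 792]
r12 m[φ0→X10] = [8070, 11670]
r12 m[φ1→X10] = [94, 46]
r12 m[φ1→X13] = [47550, 91500]
r12 m[φ2→X14] = [930, 870]
r12 m[φ2→X2] = [7360, 10620]
r12 m[φ3→X2] = [75, 70]
r12 m[φ3→X6] = [32700, 118500]
r12 m[φ4→X3] = [230550, 1064850]
r12 m[φ4→X13] = [8, 10]
r12 m[φ5→X6] = [7, 9]
r12 m[φ5→X5] = [690600, 604800]
r12 m[X14→φ0] = [930, 870]
r12 m[X14→φ2] = [652, 792]
r12 m[X10→φ0] = [94, 46]
r12 m[X10→φ1] = [8070, 11670]
r12 m[X3→φ4] = [1, 1]
r12 m[X2→φ2] = [75, 70]
r12 m[X2→φ3] = [7360, 10620]
r12 m[X6→φ3] = [7, 9]
r12 m[X6→φ5] = [32700, 118500]
r12 m[X5→φ5] = [1, 1]
r12 m[X13→φ1] = [8, 10]
r12 m[X13→φ4] = [47550, 91500]
fixed point reached at round 12
b[X3] = ⊗ incoming = [230550, 1064850]

b[X3] = [230550, 1064850]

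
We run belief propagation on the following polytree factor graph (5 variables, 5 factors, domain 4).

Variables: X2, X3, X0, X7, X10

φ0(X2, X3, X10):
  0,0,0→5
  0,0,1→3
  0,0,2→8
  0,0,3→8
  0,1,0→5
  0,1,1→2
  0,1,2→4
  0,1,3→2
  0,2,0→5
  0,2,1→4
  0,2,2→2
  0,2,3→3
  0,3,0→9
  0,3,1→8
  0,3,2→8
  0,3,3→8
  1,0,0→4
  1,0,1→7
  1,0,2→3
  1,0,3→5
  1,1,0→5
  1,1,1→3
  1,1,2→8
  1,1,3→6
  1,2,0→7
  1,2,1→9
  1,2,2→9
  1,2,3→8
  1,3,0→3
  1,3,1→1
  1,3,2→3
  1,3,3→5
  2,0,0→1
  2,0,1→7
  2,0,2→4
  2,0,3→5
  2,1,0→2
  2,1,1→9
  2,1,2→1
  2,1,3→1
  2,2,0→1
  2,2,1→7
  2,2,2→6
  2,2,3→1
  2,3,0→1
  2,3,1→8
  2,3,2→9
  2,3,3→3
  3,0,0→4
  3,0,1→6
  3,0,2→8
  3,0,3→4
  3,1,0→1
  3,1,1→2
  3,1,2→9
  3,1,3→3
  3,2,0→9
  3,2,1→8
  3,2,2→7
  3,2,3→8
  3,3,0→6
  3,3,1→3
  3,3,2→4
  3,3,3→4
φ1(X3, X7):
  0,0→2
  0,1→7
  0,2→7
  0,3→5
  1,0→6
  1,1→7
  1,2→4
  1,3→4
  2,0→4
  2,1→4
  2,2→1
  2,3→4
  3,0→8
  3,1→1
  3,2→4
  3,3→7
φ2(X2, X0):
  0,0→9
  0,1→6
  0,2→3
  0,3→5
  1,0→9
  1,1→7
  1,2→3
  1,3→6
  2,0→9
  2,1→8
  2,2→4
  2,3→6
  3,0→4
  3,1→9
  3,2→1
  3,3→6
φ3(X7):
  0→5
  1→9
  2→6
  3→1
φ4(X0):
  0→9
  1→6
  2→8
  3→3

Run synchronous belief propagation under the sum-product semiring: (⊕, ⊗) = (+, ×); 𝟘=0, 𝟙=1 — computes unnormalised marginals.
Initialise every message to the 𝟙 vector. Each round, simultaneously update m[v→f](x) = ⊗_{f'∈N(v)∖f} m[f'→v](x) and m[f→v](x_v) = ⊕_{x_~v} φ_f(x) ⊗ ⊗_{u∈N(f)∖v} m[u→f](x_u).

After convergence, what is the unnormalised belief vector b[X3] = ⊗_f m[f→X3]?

init: all messages = 𝟙 over 4 values
r1 m[φ0→X2] = [84, 86, 66, 86]
r1 m[φ0→X3] = [82, 63, 94, 83]
r1 m[φ0→X10] = [68, 87, 93, 74]
r1 m[φ1→X3] = [21, 21, 13, 20]
r1 m[φ1→X7] = [20, 19, 16, 20]
r1 m[φ2→X2] = [23, 25, 27, 20]
r1 m[φ2→X0] = [31, 30, 11, 23]
r1 m[φ3→X7] = [5, 9, 6, 1]
r1 m[φ4→X0] = [9, 6, 8, 3]
r1 m[X2→φ0] = [1, 1, 1, 1]
r1 m[X2→φ2] = [1, 1, 1, 1]
r1 m[X3→φ0] = [1, 1, 1, 1]
r1 m[X3→φ1] = [1, 1, 1, 1]
r1 m[X0→φ2] = [1, 1, 1, 1]
r1 m[X0→φ4] = [1, 1, 1, 1]
r1 m[X7→φ1] = [1, 1, 1, 1]
r1 m[X7→φ3] = [1, 1, 1, 1]
r1 m[X10→φ0] = [1, 1, 1, 1]
r2 m[φ0→X2] = [84, 86, 66, 86]
r2 m[φ0→X3] = [82, 63, 94, 83]
r2 m[φ0→X10] = [68, 87, 93, 74]
r2 m[φ1→X3] = [21, 21, 13, 20]
r2 m[φ1→X7] = [20, 19, 16, 20]
r2 m[φ2→X2] = [23, 25, 27, 20]
r2 m[φ2→X0] = [31, 30, 11, 23]
r2 m[φ3→X7] = [5, 9, 6, 1]
r2 m[φ4→X0] = [9, 6, 8, 3]
r2 m[X2→φ0] = [23, 25, 27, 20]
r2 m[X2→φ2] = [84, 86, 66, 86]
r2 m[X3→φ0] = [21, 21, 13, 20]
r2 m[X3→φ1] = [82, 63, 94, 83]
r2 m[X0→φ2] = [9, 6, 8, 3]
r2 m[X0→φ4] = [31, 30, 11, 23]
r2 m[X7→φ1] = [5, 9, 6, 1]
r2 m[X7→φ3] = [20, 19, 16, 20]
r2 m[X10→φ0] = [1, 1, 1, 1]
r3 m[φ0→X2] = [1619, 1530, 1245, 1533]
r3 m[φ0→X3] = [1926, 1500, 2192, 1966]
r3 m[φ0→X10] = [28397, 38455, 40635, 32275]
r3 m[φ1→X3] = [120, 121, 66, 80]
r3 m[φ1→X7] = [1582, 1474, 1252, 1619]
r3 m[φ2→X2] = [156, 165, 179, 116]
r3 m[φ2→X0] = [2468, 2408, 860, 1848]
r3 m[φ3→X7] = [5, 9, 6, 1]
r3 m[φ4→X0] = [9, 6, 8, 3]
r3 m[X2→φ0] = [23, 25, 27, 20]
r3 m[X2→φ2] = [84, 86, 66, 86]
r3 m[X3→φ0] = [21, 21, 13, 20]
r3 m[X3→φ1] = [82, 63, 94, 83]
r3 m[X0→φ2] = [9, 6, 8, 3]
r3 m[X0→φ4] = [31, 30, 11, 23]
r3 m[X7→φ1] = [5, 9, 6, 1]
r3 m[X7→φ3] = [20, 19, 16, 20]
r3 m[X10→φ0] = [1, 1, 1, 1]
r4 m[φ0→X2] = [1619, 1530, 1245, 1533]
r4 m[φ0→X3] = [1926, 1500, 2192, 1966]
r4 m[φ0→X10] = [28397, 38455, 40635, 32275]
r4 m[φ1→X3] = [120, 121, 66, 80]
r4 m[φ1→X7] = [1582, 1474, 1252, 1619]
r4 m[φ2→X2] = [156, 165, 179, 116]
r4 m[φ2→X0] = [2468, 2408, 860, 1848]
r4 m[φ3→X7] = [5, 9, 6, 1]
r4 m[φ4→X0] = [9, 6, 8, 3]
r4 m[X2→φ0] = [156, 165, 179, 116]
r4 m[X2→φ2] = [1619, 1530, 1245, 1533]
r4 m[X3→φ0] = [120, 121, 66, 80]
r4 m[X3→φ1] = [1926, 1500, 2192, 1966]
r4 m[X0→φ2] = [9, 6, 8, 3]
r4 m[X0→φ4] = [2468, 2408, 860, 1848]
r4 m[X7→φ1] = [5, 9, 6, 1]
r4 m[X7→φ3] = [1582, 1474, 1252, 1619]
r4 m[X10→φ0] = [1, 1, 1, 1]
r5 m[φ0→X2] = [8017, 8080, 6283, 7927]
r5 m[φ0→X3] = [12474, 9725, 14026, 12859]
r5 m[φ0→X10] = [931867, 1287870, 1338165, 1070139]
r5 m[φ1→X3] = [120, 121, 66, 80]
r5 m[φ1→X7] = [37348, 34716, 29538, 38160]
r5 m[φ2→X2] = [156, 165, 179, 116]
r5 m[φ2→X0] = [45678, 44181, 15960, 33943]
r5 m[φ3→X7] = [5, 9, 6, 1]
r5 m[φ4→X0] = [9, 6, 8, 3]
r5 m[X2→φ0] = [156, 165, 179, 116]
r5 m[X2→φ2] = [1619, 1530, 1245, 1533]
r5 m[X3→φ0] = [120, 121, 66, 80]
r5 m[X3→φ1] = [1926, 1500, 2192, 1966]
r5 m[X0→φ2] = [9, 6, 8, 3]
r5 m[X0→φ4] = [2468, 2408, 860, 1848]
r5 m[X7→φ1] = [5, 9, 6, 1]
r5 m[X7→φ3] = [1582, 1474, 1252, 1619]
r5 m[X10→φ0] = [1, 1, 1, 1]
r6 m[φ0→X2] = [8017, 8080, 6283, 7927]
r6 m[φ0→X3] = [12474, 9725, 14026, 12859]
r6 m[φ0→X10] = [931867, 1287870, 1338165, 1070139]
r6 m[φ1→X3] = [120, 121, 66, 80]
r6 m[φ1→X7] = [37348, 34716, 29538, 38160]
r6 m[φ2→X2] = [156, 165, 179, 116]
r6 m[φ2→X0] = [45678, 44181, 15960, 33943]
r6 m[φ3→X7] = [5, 9, 6, 1]
r6 m[φ4→X0] = [9, 6, 8, 3]
r6 m[X2→φ0] = [156, 165, 179, 116]
r6 m[X2→φ2] = [8017, 8080, 6283, 7927]
r6 m[X3→φ0] = [120, 121, 66, 80]
r6 m[X3→φ1] = [12474, 9725, 14026, 12859]
r6 m[X0→φ2] = [9, 6, 8, 3]
r6 m[X0→φ4] = [45678, 44181, 15960, 33943]
r6 m[X7→φ1] = [5, 9, 6, 1]
r6 m[X7→φ3] = [37348, 34716, 29538, 38160]
r6 m[X10→φ0] = [1, 1, 1, 1]
r7 m[φ0→X2] = [8017, 8080, 6283, 7927]
r7 m[φ0→X3] = [12474, 9725, 14026, 12859]
r7 m[φ0→X10] = [931867, 1287870, 1338165, 1070139]
r7 m[φ1→X3] = [120, 121, 66, 80]
r7 m[φ1→X7] = [242274, 224356, 191680, 247387]
r7 m[φ2→X2] = [156, 165, 179, 116]
r7 m[φ2→X0] = [233128, 226269, 81350, 173825]
r7 m[φ3→X7] = [5, 9, 6, 1]
r7 m[φ4→X0] = [9, 6, 8, 3]
r7 m[X2→φ0] = [156, 165, 179, 116]
r7 m[X2→φ2] = [8017, 8080, 6283, 7927]
r7 m[X3→φ0] = [120, 121, 66, 80]
r7 m[X3→φ1] = [12474, 9725, 14026, 12859]
r7 m[X0→φ2] = [9, 6, 8, 3]
r7 m[X0→φ4] = [45678, 44181, 15960, 33943]
r7 m[X7→φ1] = [5, 9, 6, 1]
r7 m[X7→φ3] = [37348, 34716, 29538, 38160]
r7 m[X10→φ0] = [1, 1, 1, 1]
r8 m[φ0→X2] = [8017, 8080, 6283, 7927]
r8 m[φ0→X3] = [12474, 9725, 14026, 12859]
r8 m[φ0→X10] = [931867, 1287870, 1338165, 1070139]
r8 m[φ1→X3] = [120, 121, 66, 80]
r8 m[φ1→X7] = [242274, 224356, 191680, 247387]
r8 m[φ2→X2] = [156, 165, 179, 116]
r8 m[φ2→X0] = [233128, 226269, 81350, 173825]
r8 m[φ3→X7] = [5, 9, 6, 1]
r8 m[φ4→X0] = [9, 6, 8, 3]
r8 m[X2→φ0] = [156, 165, 179, 116]
r8 m[X2→φ2] = [8017, 8080, 6283, 7927]
r8 m[X3→φ0] = [120, 121, 66, 80]
r8 m[X3→φ1] = [12474, 9725, 14026, 12859]
r8 m[X0→φ2] = [9, 6, 8, 3]
r8 m[X0→φ4] = [233128, 226269, 81350, 173825]
r8 m[X7→φ1] = [5, 9, 6, 1]
r8 m[X7→φ3] = [242274, 224356, 191680, 247387]
r8 m[X10→φ0] = [1, 1, 1, 1]
r9 m[φ0→X2] = [8017, 8080, 6283, 7927]
r9 m[φ0→X3] = [12474, 9725, 14026, 12859]
r9 m[φ0→X10] = [931867, 1287870, 1338165, 1070139]
r9 m[φ1→X3] = [120, 121, 66, 80]
r9 m[φ1→X7] = [242274, 224356, 191680, 247387]
r9 m[φ2→X2] = [156, 165, 179, 116]
r9 m[φ2→X0] = [233128, 226269, 81350, 173825]
r9 m[φ3→X7] = [5, 9, 6, 1]
r9 m[φ4→X0] = [9, 6, 8, 3]
r9 m[X2→φ0] = [156, 165, 179, 116]
r9 m[X2→φ2] = [8017, 8080, 6283, 7927]
r9 m[X3→φ0] = [120, 121, 66, 80]
r9 m[X3→φ1] = [12474, 9725, 14026, 12859]
r9 m[X0→φ2] = [9, 6, 8, 3]
r9 m[X0→φ4] = [233128, 226269, 81350, 173825]
r9 m[X7→φ1] = [5, 9, 6, 1]
r9 m[X7→φ3] = [242274, 224356, 191680, 247387]
r9 m[X10→φ0] = [1, 1, 1, 1]
fixed point reached at round 9
b[X3] = ⊗ incoming = [1496880, 1176725, 925716, 1028720]

b[X3] = [1496880, 1176725, 925716, 1028720]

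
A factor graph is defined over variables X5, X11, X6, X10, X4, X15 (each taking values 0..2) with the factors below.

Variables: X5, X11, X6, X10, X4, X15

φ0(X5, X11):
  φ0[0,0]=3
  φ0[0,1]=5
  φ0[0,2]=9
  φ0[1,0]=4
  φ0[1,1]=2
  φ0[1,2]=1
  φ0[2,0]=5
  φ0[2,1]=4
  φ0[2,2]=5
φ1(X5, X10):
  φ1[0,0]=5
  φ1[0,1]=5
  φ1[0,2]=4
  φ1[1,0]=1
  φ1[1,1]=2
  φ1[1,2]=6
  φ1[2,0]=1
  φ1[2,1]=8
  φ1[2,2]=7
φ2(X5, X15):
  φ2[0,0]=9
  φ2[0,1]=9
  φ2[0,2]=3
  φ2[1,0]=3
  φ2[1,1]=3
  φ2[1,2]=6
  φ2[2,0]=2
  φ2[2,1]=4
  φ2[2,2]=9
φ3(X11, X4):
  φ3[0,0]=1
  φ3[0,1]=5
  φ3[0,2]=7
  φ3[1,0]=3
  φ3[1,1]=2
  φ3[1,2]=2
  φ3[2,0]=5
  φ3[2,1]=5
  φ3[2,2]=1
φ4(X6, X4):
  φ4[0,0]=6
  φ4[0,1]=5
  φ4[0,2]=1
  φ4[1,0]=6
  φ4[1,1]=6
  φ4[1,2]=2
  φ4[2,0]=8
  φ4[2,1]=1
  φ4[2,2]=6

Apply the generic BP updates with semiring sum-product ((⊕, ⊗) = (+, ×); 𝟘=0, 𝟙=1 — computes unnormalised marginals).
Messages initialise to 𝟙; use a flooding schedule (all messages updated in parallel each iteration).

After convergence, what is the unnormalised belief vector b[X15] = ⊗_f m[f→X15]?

b[X15] = [398451, 461427, 437742]

init: all messages = 𝟙 over 3 values
r1 m[φ0→X5] = [17, 7, 14]
r1 m[φ0→X11] = [12, 11, 15]
r1 m[φ1→X5] = [14, 9, 16]
r1 m[φ1→X10] = [7, 15, 17]
r1 m[φ2→X5] = [21, 12, 15]
r1 m[φ2→X15] = [14, 16, 18]
r1 m[φ3→X11] = [13, 7, 11]
r1 m[φ3→X4] = [9, 12, 10]
r1 m[φ4→X6] = [12, 14, 15]
r1 m[φ4→X4] = [20, 12, 9]
r1 m[X5→φ0] = [1, 1, 1]
r1 m[X5→φ1] = [1, 1, 1]
r1 m[X5→φ2] = [1, 1, 1]
r1 m[X11→φ0] = [1, 1, 1]
r1 m[X11→φ3] = [1, 1, 1]
r1 m[X6→φ4] = [1, 1, 1]
r1 m[X10→φ1] = [1, 1, 1]
r1 m[X4→φ3] = [1, 1, 1]
r1 m[X4→φ4] = [1, 1, 1]
r1 m[X15→φ2] = [1, 1, 1]
r2 m[φ0→X5] = [17, 7, 14]
r2 m[φ0→X11] = [12, 11, 15]
r2 m[φ1→X5] = [14, 9, 16]
r2 m[φ1→X10] = [7, 15, 17]
r2 m[φ2→X5] = [21, 12, 15]
r2 m[φ2→X15] = [14, 16, 18]
r2 m[φ3→X11] = [13, 7, 11]
r2 m[φ3→X4] = [9, 12, 10]
r2 m[φ4→X6] = [12, 14, 15]
r2 m[φ4→X4] = [20, 12, 9]
r2 m[X5→φ0] = [294, 108, 240]
r2 m[X5→φ1] = [357, 84, 210]
r2 m[X5→φ2] = [238, 63, 224]
r2 m[X11→φ0] = [13, 7, 11]
r2 m[X11→φ3] = [12, 11, 15]
r2 m[X6→φ4] = [1, 1, 1]
r2 m[X10→φ1] = [1, 1, 1]
r2 m[X4→φ3] = [20, 12, 9]
r2 m[X4→φ4] = [9, 12, 10]
r2 m[X15→φ2] = [1, 1, 1]
r3 m[φ0→X5] = [173, 77, 148]
r3 m[φ0→X11] = [2514, 2646, 3954]
r3 m[φ1→X5] = [14, 9, 16]
r3 m[φ1→X10] = [2079, 3633, 3402]
r3 m[φ2→X5] = [21, 12, 15]
r3 m[φ2→X15] = [2779, 3227, 3108]
r3 m[φ3→X11] = [143, 102, 169]
r3 m[φ3→X4] = [120, 157, 121]
r3 m[φ4→X6] = [124, 146, 144]
r3 m[φ4→X4] = [20, 12, 9]
r3 m[X5→φ0] = [294, 108, 240]
r3 m[X5→φ1] = [357, 84, 210]
r3 m[X5→φ2] = [238, 63, 224]
r3 m[X11→φ0] = [13, 7, 11]
r3 m[X11→φ3] = [12, 11, 15]
r3 m[X6→φ4] = [1, 1, 1]
r3 m[X10→φ1] = [1, 1, 1]
r3 m[X4→φ3] = [20, 12, 9]
r3 m[X4→φ4] = [9, 12, 10]
r3 m[X15→φ2] = [1, 1, 1]
r4 m[φ0→X5] = [173, 77, 148]
r4 m[φ0→X11] = [2514, 2646, 3954]
r4 m[φ1→X5] = [14, 9, 16]
r4 m[φ1→X10] = [2079, 3633, 3402]
r4 m[φ2→X5] = [21, 12, 15]
r4 m[φ2→X15] = [2779, 3227, 3108]
r4 m[φ3→X11] = [143, 102, 169]
r4 m[φ3→X4] = [120, 157, 121]
r4 m[φ4→X6] = [124, 146, 144]
r4 m[φ4→X4] = [20, 12, 9]
r4 m[X5→φ0] = [294, 108, 240]
r4 m[X5→φ1] = [3633, 924, 2220]
r4 m[X5→φ2] = [2422, 693, 2368]
r4 m[X11→φ0] = [143, 102, 169]
r4 m[X11→φ3] = [2514, 2646, 3954]
r4 m[X6→φ4] = [1, 1, 1]
r4 m[X10→φ1] = [1, 1, 1]
r4 m[X4→φ3] = [20, 12, 9]
r4 m[X4→φ4] = [120, 157, 121]
r4 m[X15→φ2] = [1, 1, 1]
r5 m[φ0→X5] = [2460, 945, 1968]
r5 m[φ0→X11] = [2514, 2646, 3954]
r5 m[φ1→X5] = [14, 9, 16]
r5 m[φ1→X10] = [21309, 37773, 35616]
r5 m[φ2→X5] = [21, 12, 15]
r5 m[φ2→X15] = [28613, 33349, 32736]
r5 m[φ3→X11] = [143, 102, 169]
r5 m[φ3→X4] = [30222, 37632, 26844]
r5 m[φ4→X6] = [1626, 1904, 1843]
r5 m[φ4→X4] = [20, 12, 9]
r5 m[X5→φ0] = [294, 108, 240]
r5 m[X5→φ1] = [3633, 924, 2220]
r5 m[X5→φ2] = [2422, 693, 2368]
r5 m[X11→φ0] = [143, 102, 169]
r5 m[X11→φ3] = [2514, 2646, 3954]
r5 m[X6→φ4] = [1, 1, 1]
r5 m[X10→φ1] = [1, 1, 1]
r5 m[X4→φ3] = [20, 12, 9]
r5 m[X4→φ4] = [120, 157, 121]
r5 m[X15→φ2] = [1, 1, 1]
r6 m[φ0→X5] = [2460, 945, 1968]
r6 m[φ0→X11] = [2514, 2646, 3954]
r6 m[φ1→X5] = [14, 9, 16]
r6 m[φ1→X10] = [21309, 37773, 35616]
r6 m[φ2→X5] = [21, 12, 15]
r6 m[φ2→X15] = [28613, 33349, 32736]
r6 m[φ3→X11] = [143, 102, 169]
r6 m[φ3→X4] = [30222, 37632, 26844]
r6 m[φ4→X6] = [1626, 1904, 1843]
r6 m[φ4→X4] = [20, 12, 9]
r6 m[X5→φ0] = [294, 108, 240]
r6 m[X5→φ1] = [51660, 11340, 29520]
r6 m[X5→φ2] = [34440, 8505, 31488]
r6 m[X11→φ0] = [143, 102, 169]
r6 m[X11→φ3] = [2514, 2646, 3954]
r6 m[X6→φ4] = [1, 1, 1]
r6 m[X10→φ1] = [1, 1, 1]
r6 m[X4→φ3] = [20, 12, 9]
r6 m[X4→φ4] = [30222, 37632, 26844]
r6 m[X15→φ2] = [1, 1, 1]
r7 m[φ0→X5] = [2460, 945, 1968]
r7 m[φ0→X11] = [2514, 2646, 3954]
r7 m[φ1→X5] = [14, 9, 16]
r7 m[φ1→X10] = [299160, 517140, 481320]
r7 m[φ2→X5] = [21, 12, 15]
r7 m[φ2→X15] = [398451, 461427, 437742]
r7 m[φ3→X11] = [143, 102, 169]
r7 m[φ3→X4] = [30222, 37632, 26844]
r7 m[φ4→X6] = [396336, 460812, 440472]
r7 m[φ4→X4] = [20, 12, 9]
r7 m[X5→φ0] = [294, 108, 240]
r7 m[X5→φ1] = [51660, 11340, 29520]
r7 m[X5→φ2] = [34440, 8505, 31488]
r7 m[X11→φ0] = [143, 102, 169]
r7 m[X11→φ3] = [2514, 2646, 3954]
r7 m[X6→φ4] = [1, 1, 1]
r7 m[X10→φ1] = [1, 1, 1]
r7 m[X4→φ3] = [20, 12, 9]
r7 m[X4→φ4] = [30222, 37632, 26844]
r7 m[X15→φ2] = [1, 1, 1]
r8 m[φ0→X5] = [2460, 945, 1968]
r8 m[φ0→X11] = [2514, 2646, 3954]
r8 m[φ1→X5] = [14, 9, 16]
r8 m[φ1→X10] = [299160, 517140, 481320]
r8 m[φ2→X5] = [21, 12, 15]
r8 m[φ2→X15] = [398451, 461427, 437742]
r8 m[φ3→X11] = [143, 102, 169]
r8 m[φ3→X4] = [30222, 37632, 26844]
r8 m[φ4→X6] = [396336, 460812, 440472]
r8 m[φ4→X4] = [20, 12, 9]
r8 m[X5→φ0] = [294, 108, 240]
r8 m[X5→φ1] = [51660, 11340, 29520]
r8 m[X5→φ2] = [34440, 8505, 31488]
r8 m[X11→φ0] = [143, 102, 169]
r8 m[X11→φ3] = [2514, 2646, 3954]
r8 m[X6→φ4] = [1, 1, 1]
r8 m[X10→φ1] = [1, 1, 1]
r8 m[X4→φ3] = [20, 12, 9]
r8 m[X4→φ4] = [30222, 37632, 26844]
r8 m[X15→φ2] = [1, 1, 1]
fixed point reached at round 8
b[X15] = ⊗ incoming = [398451, 461427, 437742]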